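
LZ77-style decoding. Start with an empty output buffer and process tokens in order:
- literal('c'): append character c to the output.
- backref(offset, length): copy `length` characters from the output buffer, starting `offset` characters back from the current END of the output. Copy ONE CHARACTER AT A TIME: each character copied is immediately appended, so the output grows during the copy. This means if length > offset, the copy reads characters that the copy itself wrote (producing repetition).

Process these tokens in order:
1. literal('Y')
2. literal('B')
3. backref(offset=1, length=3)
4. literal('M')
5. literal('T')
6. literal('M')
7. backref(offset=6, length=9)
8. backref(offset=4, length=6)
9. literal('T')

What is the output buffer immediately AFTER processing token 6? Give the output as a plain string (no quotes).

Answer: YBBBBMTM

Derivation:
Token 1: literal('Y'). Output: "Y"
Token 2: literal('B'). Output: "YB"
Token 3: backref(off=1, len=3) (overlapping!). Copied 'BBB' from pos 1. Output: "YBBBB"
Token 4: literal('M'). Output: "YBBBBM"
Token 5: literal('T'). Output: "YBBBBMT"
Token 6: literal('M'). Output: "YBBBBMTM"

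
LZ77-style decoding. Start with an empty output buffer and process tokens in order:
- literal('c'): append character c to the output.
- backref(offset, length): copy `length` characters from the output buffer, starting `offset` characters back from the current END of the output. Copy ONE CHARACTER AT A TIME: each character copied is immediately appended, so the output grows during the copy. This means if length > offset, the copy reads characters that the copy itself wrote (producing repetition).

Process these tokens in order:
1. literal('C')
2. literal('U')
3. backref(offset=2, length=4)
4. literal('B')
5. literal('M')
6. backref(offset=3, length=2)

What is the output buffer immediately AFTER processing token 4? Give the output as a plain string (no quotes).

Answer: CUCUCUB

Derivation:
Token 1: literal('C'). Output: "C"
Token 2: literal('U'). Output: "CU"
Token 3: backref(off=2, len=4) (overlapping!). Copied 'CUCU' from pos 0. Output: "CUCUCU"
Token 4: literal('B'). Output: "CUCUCUB"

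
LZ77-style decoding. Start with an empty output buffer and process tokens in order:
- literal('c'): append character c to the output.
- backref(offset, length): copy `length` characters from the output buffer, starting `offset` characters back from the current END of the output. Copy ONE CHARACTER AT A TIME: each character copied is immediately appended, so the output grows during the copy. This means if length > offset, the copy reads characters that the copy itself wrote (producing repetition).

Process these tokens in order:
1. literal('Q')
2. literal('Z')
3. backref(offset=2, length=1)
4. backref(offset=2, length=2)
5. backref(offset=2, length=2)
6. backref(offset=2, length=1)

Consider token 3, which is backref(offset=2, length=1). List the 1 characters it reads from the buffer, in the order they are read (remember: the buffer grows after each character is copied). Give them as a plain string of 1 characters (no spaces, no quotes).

Answer: Q

Derivation:
Token 1: literal('Q'). Output: "Q"
Token 2: literal('Z'). Output: "QZ"
Token 3: backref(off=2, len=1). Buffer before: "QZ" (len 2)
  byte 1: read out[0]='Q', append. Buffer now: "QZQ"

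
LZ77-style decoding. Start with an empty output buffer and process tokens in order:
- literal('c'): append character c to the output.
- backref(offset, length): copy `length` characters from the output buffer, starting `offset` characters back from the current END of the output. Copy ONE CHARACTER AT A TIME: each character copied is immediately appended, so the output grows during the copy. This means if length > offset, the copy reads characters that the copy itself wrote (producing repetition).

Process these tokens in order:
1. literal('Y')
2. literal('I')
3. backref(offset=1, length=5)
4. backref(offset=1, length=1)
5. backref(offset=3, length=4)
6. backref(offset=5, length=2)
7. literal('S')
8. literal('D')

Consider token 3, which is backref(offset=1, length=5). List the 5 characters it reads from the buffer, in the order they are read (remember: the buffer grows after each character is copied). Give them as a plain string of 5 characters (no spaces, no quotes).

Answer: IIIII

Derivation:
Token 1: literal('Y'). Output: "Y"
Token 2: literal('I'). Output: "YI"
Token 3: backref(off=1, len=5). Buffer before: "YI" (len 2)
  byte 1: read out[1]='I', append. Buffer now: "YII"
  byte 2: read out[2]='I', append. Buffer now: "YIII"
  byte 3: read out[3]='I', append. Buffer now: "YIIII"
  byte 4: read out[4]='I', append. Buffer now: "YIIIII"
  byte 5: read out[5]='I', append. Buffer now: "YIIIIII"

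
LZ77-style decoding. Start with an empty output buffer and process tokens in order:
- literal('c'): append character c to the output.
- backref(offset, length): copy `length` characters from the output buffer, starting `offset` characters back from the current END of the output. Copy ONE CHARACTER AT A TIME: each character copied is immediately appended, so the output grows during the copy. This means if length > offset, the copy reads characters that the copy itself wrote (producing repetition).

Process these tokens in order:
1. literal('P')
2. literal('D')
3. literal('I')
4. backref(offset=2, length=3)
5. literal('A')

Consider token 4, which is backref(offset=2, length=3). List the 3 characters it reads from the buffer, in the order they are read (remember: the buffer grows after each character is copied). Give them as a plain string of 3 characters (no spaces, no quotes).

Answer: DID

Derivation:
Token 1: literal('P'). Output: "P"
Token 2: literal('D'). Output: "PD"
Token 3: literal('I'). Output: "PDI"
Token 4: backref(off=2, len=3). Buffer before: "PDI" (len 3)
  byte 1: read out[1]='D', append. Buffer now: "PDID"
  byte 2: read out[2]='I', append. Buffer now: "PDIDI"
  byte 3: read out[3]='D', append. Buffer now: "PDIDID"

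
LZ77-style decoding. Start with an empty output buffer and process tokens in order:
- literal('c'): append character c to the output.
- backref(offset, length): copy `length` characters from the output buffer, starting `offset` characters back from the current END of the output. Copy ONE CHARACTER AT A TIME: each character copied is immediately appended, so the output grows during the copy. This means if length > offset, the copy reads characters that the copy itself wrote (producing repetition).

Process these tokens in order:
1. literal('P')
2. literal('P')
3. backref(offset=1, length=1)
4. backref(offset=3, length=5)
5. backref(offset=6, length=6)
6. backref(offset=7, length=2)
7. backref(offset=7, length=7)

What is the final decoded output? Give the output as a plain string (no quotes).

Token 1: literal('P'). Output: "P"
Token 2: literal('P'). Output: "PP"
Token 3: backref(off=1, len=1). Copied 'P' from pos 1. Output: "PPP"
Token 4: backref(off=3, len=5) (overlapping!). Copied 'PPPPP' from pos 0. Output: "PPPPPPPP"
Token 5: backref(off=6, len=6). Copied 'PPPPPP' from pos 2. Output: "PPPPPPPPPPPPPP"
Token 6: backref(off=7, len=2). Copied 'PP' from pos 7. Output: "PPPPPPPPPPPPPPPP"
Token 7: backref(off=7, len=7). Copied 'PPPPPPP' from pos 9. Output: "PPPPPPPPPPPPPPPPPPPPPPP"

Answer: PPPPPPPPPPPPPPPPPPPPPPP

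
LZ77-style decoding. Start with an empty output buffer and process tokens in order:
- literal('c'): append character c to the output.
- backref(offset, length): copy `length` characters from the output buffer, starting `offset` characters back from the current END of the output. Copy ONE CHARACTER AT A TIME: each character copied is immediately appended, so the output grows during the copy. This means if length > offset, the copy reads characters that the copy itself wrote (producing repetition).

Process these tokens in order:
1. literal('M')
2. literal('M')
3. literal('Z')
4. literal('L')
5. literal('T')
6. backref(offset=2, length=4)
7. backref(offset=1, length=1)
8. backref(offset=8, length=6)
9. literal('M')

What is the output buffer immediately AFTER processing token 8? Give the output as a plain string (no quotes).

Answer: MMZLTLTLTTZLTLTL

Derivation:
Token 1: literal('M'). Output: "M"
Token 2: literal('M'). Output: "MM"
Token 3: literal('Z'). Output: "MMZ"
Token 4: literal('L'). Output: "MMZL"
Token 5: literal('T'). Output: "MMZLT"
Token 6: backref(off=2, len=4) (overlapping!). Copied 'LTLT' from pos 3. Output: "MMZLTLTLT"
Token 7: backref(off=1, len=1). Copied 'T' from pos 8. Output: "MMZLTLTLTT"
Token 8: backref(off=8, len=6). Copied 'ZLTLTL' from pos 2. Output: "MMZLTLTLTTZLTLTL"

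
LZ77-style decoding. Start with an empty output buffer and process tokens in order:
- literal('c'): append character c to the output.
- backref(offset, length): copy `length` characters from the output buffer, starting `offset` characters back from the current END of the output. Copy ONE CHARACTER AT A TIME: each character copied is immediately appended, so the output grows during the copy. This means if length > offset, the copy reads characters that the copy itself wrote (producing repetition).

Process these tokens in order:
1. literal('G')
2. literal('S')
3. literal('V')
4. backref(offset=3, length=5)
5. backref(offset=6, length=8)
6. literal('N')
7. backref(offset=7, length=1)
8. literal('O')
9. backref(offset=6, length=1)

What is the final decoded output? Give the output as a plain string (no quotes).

Answer: GSVGSVGSVGSVGSVGNSOS

Derivation:
Token 1: literal('G'). Output: "G"
Token 2: literal('S'). Output: "GS"
Token 3: literal('V'). Output: "GSV"
Token 4: backref(off=3, len=5) (overlapping!). Copied 'GSVGS' from pos 0. Output: "GSVGSVGS"
Token 5: backref(off=6, len=8) (overlapping!). Copied 'VGSVGSVG' from pos 2. Output: "GSVGSVGSVGSVGSVG"
Token 6: literal('N'). Output: "GSVGSVGSVGSVGSVGN"
Token 7: backref(off=7, len=1). Copied 'S' from pos 10. Output: "GSVGSVGSVGSVGSVGNS"
Token 8: literal('O'). Output: "GSVGSVGSVGSVGSVGNSO"
Token 9: backref(off=6, len=1). Copied 'S' from pos 13. Output: "GSVGSVGSVGSVGSVGNSOS"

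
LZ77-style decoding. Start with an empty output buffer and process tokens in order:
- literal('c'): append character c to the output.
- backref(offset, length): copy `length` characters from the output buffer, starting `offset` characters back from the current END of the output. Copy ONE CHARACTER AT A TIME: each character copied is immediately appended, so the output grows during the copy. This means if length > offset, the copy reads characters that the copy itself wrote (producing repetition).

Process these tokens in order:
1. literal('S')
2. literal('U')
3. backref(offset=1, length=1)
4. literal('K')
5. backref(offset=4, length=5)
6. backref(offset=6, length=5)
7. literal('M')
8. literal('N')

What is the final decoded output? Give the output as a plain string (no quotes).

Token 1: literal('S'). Output: "S"
Token 2: literal('U'). Output: "SU"
Token 3: backref(off=1, len=1). Copied 'U' from pos 1. Output: "SUU"
Token 4: literal('K'). Output: "SUUK"
Token 5: backref(off=4, len=5) (overlapping!). Copied 'SUUKS' from pos 0. Output: "SUUKSUUKS"
Token 6: backref(off=6, len=5). Copied 'KSUUK' from pos 3. Output: "SUUKSUUKSKSUUK"
Token 7: literal('M'). Output: "SUUKSUUKSKSUUKM"
Token 8: literal('N'). Output: "SUUKSUUKSKSUUKMN"

Answer: SUUKSUUKSKSUUKMN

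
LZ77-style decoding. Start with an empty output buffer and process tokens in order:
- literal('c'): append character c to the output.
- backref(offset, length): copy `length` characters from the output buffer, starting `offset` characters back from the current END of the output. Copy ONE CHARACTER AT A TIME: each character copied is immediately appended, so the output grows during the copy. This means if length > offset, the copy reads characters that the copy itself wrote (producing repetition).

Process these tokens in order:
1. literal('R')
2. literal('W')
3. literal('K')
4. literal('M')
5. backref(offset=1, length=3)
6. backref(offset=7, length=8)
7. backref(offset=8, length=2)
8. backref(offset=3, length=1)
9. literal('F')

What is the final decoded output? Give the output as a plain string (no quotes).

Token 1: literal('R'). Output: "R"
Token 2: literal('W'). Output: "RW"
Token 3: literal('K'). Output: "RWK"
Token 4: literal('M'). Output: "RWKM"
Token 5: backref(off=1, len=3) (overlapping!). Copied 'MMM' from pos 3. Output: "RWKMMMM"
Token 6: backref(off=7, len=8) (overlapping!). Copied 'RWKMMMMR' from pos 0. Output: "RWKMMMMRWKMMMMR"
Token 7: backref(off=8, len=2). Copied 'RW' from pos 7. Output: "RWKMMMMRWKMMMMRRW"
Token 8: backref(off=3, len=1). Copied 'R' from pos 14. Output: "RWKMMMMRWKMMMMRRWR"
Token 9: literal('F'). Output: "RWKMMMMRWKMMMMRRWRF"

Answer: RWKMMMMRWKMMMMRRWRF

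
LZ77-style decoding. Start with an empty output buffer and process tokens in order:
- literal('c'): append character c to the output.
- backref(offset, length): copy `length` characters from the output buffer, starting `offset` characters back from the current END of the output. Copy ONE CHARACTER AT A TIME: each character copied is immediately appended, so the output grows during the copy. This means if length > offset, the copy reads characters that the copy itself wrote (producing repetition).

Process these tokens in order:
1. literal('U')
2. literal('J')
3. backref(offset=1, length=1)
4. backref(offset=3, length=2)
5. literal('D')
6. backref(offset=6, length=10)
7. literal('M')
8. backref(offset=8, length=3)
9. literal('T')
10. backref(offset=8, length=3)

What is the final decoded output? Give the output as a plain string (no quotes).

Token 1: literal('U'). Output: "U"
Token 2: literal('J'). Output: "UJ"
Token 3: backref(off=1, len=1). Copied 'J' from pos 1. Output: "UJJ"
Token 4: backref(off=3, len=2). Copied 'UJ' from pos 0. Output: "UJJUJ"
Token 5: literal('D'). Output: "UJJUJD"
Token 6: backref(off=6, len=10) (overlapping!). Copied 'UJJUJDUJJU' from pos 0. Output: "UJJUJDUJJUJDUJJU"
Token 7: literal('M'). Output: "UJJUJDUJJUJDUJJUM"
Token 8: backref(off=8, len=3). Copied 'UJD' from pos 9. Output: "UJJUJDUJJUJDUJJUMUJD"
Token 9: literal('T'). Output: "UJJUJDUJJUJDUJJUMUJDT"
Token 10: backref(off=8, len=3). Copied 'JJU' from pos 13. Output: "UJJUJDUJJUJDUJJUMUJDTJJU"

Answer: UJJUJDUJJUJDUJJUMUJDTJJU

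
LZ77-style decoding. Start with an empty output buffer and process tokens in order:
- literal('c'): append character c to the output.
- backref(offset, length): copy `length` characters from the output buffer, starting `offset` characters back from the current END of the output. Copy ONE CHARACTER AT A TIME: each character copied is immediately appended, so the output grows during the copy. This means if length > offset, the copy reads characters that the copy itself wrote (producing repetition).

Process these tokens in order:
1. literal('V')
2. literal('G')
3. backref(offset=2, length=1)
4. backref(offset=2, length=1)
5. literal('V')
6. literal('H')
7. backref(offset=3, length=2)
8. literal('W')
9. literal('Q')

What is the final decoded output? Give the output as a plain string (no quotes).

Answer: VGVGVHGVWQ

Derivation:
Token 1: literal('V'). Output: "V"
Token 2: literal('G'). Output: "VG"
Token 3: backref(off=2, len=1). Copied 'V' from pos 0. Output: "VGV"
Token 4: backref(off=2, len=1). Copied 'G' from pos 1. Output: "VGVG"
Token 5: literal('V'). Output: "VGVGV"
Token 6: literal('H'). Output: "VGVGVH"
Token 7: backref(off=3, len=2). Copied 'GV' from pos 3. Output: "VGVGVHGV"
Token 8: literal('W'). Output: "VGVGVHGVW"
Token 9: literal('Q'). Output: "VGVGVHGVWQ"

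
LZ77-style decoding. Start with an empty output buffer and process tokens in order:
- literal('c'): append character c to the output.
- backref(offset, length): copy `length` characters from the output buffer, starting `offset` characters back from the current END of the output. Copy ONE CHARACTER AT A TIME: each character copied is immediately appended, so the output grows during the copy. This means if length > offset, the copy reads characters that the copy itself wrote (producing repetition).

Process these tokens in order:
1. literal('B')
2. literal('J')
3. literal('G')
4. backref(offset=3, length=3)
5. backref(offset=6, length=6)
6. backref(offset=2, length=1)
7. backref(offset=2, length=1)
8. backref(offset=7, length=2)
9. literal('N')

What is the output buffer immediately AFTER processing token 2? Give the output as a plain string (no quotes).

Token 1: literal('B'). Output: "B"
Token 2: literal('J'). Output: "BJ"

Answer: BJ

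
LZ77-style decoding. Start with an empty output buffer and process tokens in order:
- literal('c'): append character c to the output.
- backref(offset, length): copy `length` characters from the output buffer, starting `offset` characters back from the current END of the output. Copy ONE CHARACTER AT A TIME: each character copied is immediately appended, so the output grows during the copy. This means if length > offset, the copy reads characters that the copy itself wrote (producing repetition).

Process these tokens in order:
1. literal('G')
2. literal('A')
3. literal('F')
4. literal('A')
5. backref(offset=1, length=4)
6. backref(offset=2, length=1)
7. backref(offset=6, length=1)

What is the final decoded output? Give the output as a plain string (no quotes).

Token 1: literal('G'). Output: "G"
Token 2: literal('A'). Output: "GA"
Token 3: literal('F'). Output: "GAF"
Token 4: literal('A'). Output: "GAFA"
Token 5: backref(off=1, len=4) (overlapping!). Copied 'AAAA' from pos 3. Output: "GAFAAAAA"
Token 6: backref(off=2, len=1). Copied 'A' from pos 6. Output: "GAFAAAAAA"
Token 7: backref(off=6, len=1). Copied 'A' from pos 3. Output: "GAFAAAAAAA"

Answer: GAFAAAAAAA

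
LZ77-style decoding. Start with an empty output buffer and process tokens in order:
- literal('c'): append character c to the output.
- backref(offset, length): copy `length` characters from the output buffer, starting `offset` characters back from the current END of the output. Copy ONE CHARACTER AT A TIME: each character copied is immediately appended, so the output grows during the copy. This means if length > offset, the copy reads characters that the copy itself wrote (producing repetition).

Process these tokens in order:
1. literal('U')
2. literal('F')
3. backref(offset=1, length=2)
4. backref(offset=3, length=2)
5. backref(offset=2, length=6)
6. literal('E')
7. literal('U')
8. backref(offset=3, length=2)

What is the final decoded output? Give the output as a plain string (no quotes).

Answer: UFFFFFFFFFFFEUFE

Derivation:
Token 1: literal('U'). Output: "U"
Token 2: literal('F'). Output: "UF"
Token 3: backref(off=1, len=2) (overlapping!). Copied 'FF' from pos 1. Output: "UFFF"
Token 4: backref(off=3, len=2). Copied 'FF' from pos 1. Output: "UFFFFF"
Token 5: backref(off=2, len=6) (overlapping!). Copied 'FFFFFF' from pos 4. Output: "UFFFFFFFFFFF"
Token 6: literal('E'). Output: "UFFFFFFFFFFFE"
Token 7: literal('U'). Output: "UFFFFFFFFFFFEU"
Token 8: backref(off=3, len=2). Copied 'FE' from pos 11. Output: "UFFFFFFFFFFFEUFE"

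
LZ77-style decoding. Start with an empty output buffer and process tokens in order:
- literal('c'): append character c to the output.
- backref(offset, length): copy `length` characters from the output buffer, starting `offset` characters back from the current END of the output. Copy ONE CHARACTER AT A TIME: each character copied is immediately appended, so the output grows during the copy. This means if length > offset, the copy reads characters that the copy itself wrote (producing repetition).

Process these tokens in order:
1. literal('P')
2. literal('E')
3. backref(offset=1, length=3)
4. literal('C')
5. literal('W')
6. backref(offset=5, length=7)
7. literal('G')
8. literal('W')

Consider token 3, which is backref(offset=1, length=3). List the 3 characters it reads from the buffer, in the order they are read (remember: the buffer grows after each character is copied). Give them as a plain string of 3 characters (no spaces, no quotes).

Answer: EEE

Derivation:
Token 1: literal('P'). Output: "P"
Token 2: literal('E'). Output: "PE"
Token 3: backref(off=1, len=3). Buffer before: "PE" (len 2)
  byte 1: read out[1]='E', append. Buffer now: "PEE"
  byte 2: read out[2]='E', append. Buffer now: "PEEE"
  byte 3: read out[3]='E', append. Buffer now: "PEEEE"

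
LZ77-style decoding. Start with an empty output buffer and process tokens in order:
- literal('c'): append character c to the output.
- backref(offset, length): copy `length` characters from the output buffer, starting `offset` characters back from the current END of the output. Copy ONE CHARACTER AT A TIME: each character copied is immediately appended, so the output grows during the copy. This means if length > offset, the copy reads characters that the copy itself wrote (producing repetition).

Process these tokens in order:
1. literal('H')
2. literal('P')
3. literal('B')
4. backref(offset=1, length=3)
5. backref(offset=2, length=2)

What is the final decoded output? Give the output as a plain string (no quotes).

Answer: HPBBBBBB

Derivation:
Token 1: literal('H'). Output: "H"
Token 2: literal('P'). Output: "HP"
Token 3: literal('B'). Output: "HPB"
Token 4: backref(off=1, len=3) (overlapping!). Copied 'BBB' from pos 2. Output: "HPBBBB"
Token 5: backref(off=2, len=2). Copied 'BB' from pos 4. Output: "HPBBBBBB"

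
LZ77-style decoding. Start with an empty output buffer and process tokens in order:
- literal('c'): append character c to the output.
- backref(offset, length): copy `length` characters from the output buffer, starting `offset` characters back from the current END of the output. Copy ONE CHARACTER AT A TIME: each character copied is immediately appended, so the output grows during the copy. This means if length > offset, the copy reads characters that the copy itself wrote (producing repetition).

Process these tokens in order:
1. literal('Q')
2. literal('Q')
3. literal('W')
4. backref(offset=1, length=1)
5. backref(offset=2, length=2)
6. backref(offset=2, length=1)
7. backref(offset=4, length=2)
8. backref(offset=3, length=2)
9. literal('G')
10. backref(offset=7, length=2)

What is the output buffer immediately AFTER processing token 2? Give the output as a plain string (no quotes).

Token 1: literal('Q'). Output: "Q"
Token 2: literal('Q'). Output: "QQ"

Answer: QQ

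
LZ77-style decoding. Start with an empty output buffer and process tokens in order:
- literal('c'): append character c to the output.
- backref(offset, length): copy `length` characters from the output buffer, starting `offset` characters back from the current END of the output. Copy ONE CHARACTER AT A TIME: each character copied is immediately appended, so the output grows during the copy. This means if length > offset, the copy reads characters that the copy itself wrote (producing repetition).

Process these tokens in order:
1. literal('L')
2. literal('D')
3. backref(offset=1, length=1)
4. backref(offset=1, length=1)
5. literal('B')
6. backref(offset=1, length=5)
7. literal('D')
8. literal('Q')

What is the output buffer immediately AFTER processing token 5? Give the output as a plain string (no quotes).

Answer: LDDDB

Derivation:
Token 1: literal('L'). Output: "L"
Token 2: literal('D'). Output: "LD"
Token 3: backref(off=1, len=1). Copied 'D' from pos 1. Output: "LDD"
Token 4: backref(off=1, len=1). Copied 'D' from pos 2. Output: "LDDD"
Token 5: literal('B'). Output: "LDDDB"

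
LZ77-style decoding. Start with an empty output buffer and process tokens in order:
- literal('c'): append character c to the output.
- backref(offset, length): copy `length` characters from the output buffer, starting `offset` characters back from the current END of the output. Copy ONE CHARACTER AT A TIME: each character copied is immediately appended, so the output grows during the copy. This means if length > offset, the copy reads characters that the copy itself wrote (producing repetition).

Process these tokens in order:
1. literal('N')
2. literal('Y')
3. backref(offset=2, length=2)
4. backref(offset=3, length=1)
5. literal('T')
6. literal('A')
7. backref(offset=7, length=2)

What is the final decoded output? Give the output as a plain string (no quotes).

Answer: NYNYYTANY

Derivation:
Token 1: literal('N'). Output: "N"
Token 2: literal('Y'). Output: "NY"
Token 3: backref(off=2, len=2). Copied 'NY' from pos 0. Output: "NYNY"
Token 4: backref(off=3, len=1). Copied 'Y' from pos 1. Output: "NYNYY"
Token 5: literal('T'). Output: "NYNYYT"
Token 6: literal('A'). Output: "NYNYYTA"
Token 7: backref(off=7, len=2). Copied 'NY' from pos 0. Output: "NYNYYTANY"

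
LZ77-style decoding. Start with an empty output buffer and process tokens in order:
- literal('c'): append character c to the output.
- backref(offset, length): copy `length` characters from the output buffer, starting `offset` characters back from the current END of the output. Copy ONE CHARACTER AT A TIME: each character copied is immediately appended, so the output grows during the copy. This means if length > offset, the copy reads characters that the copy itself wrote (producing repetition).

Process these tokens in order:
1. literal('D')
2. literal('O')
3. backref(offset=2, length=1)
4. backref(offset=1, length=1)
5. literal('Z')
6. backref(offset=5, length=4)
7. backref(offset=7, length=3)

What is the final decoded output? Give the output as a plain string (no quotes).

Answer: DODDZDODDDDZ

Derivation:
Token 1: literal('D'). Output: "D"
Token 2: literal('O'). Output: "DO"
Token 3: backref(off=2, len=1). Copied 'D' from pos 0. Output: "DOD"
Token 4: backref(off=1, len=1). Copied 'D' from pos 2. Output: "DODD"
Token 5: literal('Z'). Output: "DODDZ"
Token 6: backref(off=5, len=4). Copied 'DODD' from pos 0. Output: "DODDZDODD"
Token 7: backref(off=7, len=3). Copied 'DDZ' from pos 2. Output: "DODDZDODDDDZ"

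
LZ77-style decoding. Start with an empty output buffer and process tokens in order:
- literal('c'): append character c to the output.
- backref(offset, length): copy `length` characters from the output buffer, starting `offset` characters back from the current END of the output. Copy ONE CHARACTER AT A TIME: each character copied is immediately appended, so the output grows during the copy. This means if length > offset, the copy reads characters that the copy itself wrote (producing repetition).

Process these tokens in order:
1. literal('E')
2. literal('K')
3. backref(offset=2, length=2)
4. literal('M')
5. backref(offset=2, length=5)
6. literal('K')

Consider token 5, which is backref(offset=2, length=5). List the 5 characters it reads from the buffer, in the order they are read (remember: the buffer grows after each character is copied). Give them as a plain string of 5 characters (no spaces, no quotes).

Answer: KMKMK

Derivation:
Token 1: literal('E'). Output: "E"
Token 2: literal('K'). Output: "EK"
Token 3: backref(off=2, len=2). Copied 'EK' from pos 0. Output: "EKEK"
Token 4: literal('M'). Output: "EKEKM"
Token 5: backref(off=2, len=5). Buffer before: "EKEKM" (len 5)
  byte 1: read out[3]='K', append. Buffer now: "EKEKMK"
  byte 2: read out[4]='M', append. Buffer now: "EKEKMKM"
  byte 3: read out[5]='K', append. Buffer now: "EKEKMKMK"
  byte 4: read out[6]='M', append. Buffer now: "EKEKMKMKM"
  byte 5: read out[7]='K', append. Buffer now: "EKEKMKMKMK"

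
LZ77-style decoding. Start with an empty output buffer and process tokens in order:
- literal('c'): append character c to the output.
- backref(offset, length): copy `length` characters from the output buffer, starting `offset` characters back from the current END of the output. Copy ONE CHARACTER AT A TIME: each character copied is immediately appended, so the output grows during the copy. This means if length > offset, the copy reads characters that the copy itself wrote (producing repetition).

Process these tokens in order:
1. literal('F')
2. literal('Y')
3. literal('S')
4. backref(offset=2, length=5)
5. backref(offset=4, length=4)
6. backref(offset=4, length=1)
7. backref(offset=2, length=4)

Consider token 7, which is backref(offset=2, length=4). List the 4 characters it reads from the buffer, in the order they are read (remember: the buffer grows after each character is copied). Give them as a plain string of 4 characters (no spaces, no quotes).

Answer: YSYS

Derivation:
Token 1: literal('F'). Output: "F"
Token 2: literal('Y'). Output: "FY"
Token 3: literal('S'). Output: "FYS"
Token 4: backref(off=2, len=5) (overlapping!). Copied 'YSYSY' from pos 1. Output: "FYSYSYSY"
Token 5: backref(off=4, len=4). Copied 'SYSY' from pos 4. Output: "FYSYSYSYSYSY"
Token 6: backref(off=4, len=1). Copied 'S' from pos 8. Output: "FYSYSYSYSYSYS"
Token 7: backref(off=2, len=4). Buffer before: "FYSYSYSYSYSYS" (len 13)
  byte 1: read out[11]='Y', append. Buffer now: "FYSYSYSYSYSYSY"
  byte 2: read out[12]='S', append. Buffer now: "FYSYSYSYSYSYSYS"
  byte 3: read out[13]='Y', append. Buffer now: "FYSYSYSYSYSYSYSY"
  byte 4: read out[14]='S', append. Buffer now: "FYSYSYSYSYSYSYSYS"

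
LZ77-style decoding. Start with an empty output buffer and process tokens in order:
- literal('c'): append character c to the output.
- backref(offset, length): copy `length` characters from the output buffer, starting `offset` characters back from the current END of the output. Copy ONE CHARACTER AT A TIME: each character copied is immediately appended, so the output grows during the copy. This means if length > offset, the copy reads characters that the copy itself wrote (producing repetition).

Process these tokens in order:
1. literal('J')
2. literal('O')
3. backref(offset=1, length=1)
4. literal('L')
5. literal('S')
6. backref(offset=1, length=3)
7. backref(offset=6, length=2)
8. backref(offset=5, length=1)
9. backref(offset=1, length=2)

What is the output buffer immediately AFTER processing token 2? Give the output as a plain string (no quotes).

Answer: JO

Derivation:
Token 1: literal('J'). Output: "J"
Token 2: literal('O'). Output: "JO"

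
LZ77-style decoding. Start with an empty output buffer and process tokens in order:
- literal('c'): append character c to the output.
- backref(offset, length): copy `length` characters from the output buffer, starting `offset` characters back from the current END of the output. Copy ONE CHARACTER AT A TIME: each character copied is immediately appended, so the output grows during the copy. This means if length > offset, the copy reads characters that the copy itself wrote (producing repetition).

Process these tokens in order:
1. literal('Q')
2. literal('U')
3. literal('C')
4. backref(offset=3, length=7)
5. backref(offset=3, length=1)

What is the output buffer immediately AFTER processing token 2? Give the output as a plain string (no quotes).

Answer: QU

Derivation:
Token 1: literal('Q'). Output: "Q"
Token 2: literal('U'). Output: "QU"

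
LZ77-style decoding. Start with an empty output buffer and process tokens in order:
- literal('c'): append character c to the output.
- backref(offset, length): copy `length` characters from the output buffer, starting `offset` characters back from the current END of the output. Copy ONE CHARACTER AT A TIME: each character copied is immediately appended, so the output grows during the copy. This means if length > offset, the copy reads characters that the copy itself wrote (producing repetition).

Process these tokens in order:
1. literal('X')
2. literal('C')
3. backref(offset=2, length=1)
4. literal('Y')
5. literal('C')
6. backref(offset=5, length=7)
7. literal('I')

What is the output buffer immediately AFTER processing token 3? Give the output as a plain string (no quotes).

Answer: XCX

Derivation:
Token 1: literal('X'). Output: "X"
Token 2: literal('C'). Output: "XC"
Token 3: backref(off=2, len=1). Copied 'X' from pos 0. Output: "XCX"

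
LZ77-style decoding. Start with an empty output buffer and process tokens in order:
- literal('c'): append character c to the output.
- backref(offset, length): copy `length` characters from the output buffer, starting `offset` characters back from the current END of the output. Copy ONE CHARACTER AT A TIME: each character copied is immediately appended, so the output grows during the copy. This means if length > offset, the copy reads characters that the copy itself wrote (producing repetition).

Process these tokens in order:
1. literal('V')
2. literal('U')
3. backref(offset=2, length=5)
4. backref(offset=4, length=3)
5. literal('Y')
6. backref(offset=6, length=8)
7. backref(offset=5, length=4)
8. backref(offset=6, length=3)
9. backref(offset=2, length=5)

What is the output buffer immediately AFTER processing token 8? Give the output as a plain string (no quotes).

Answer: VUVUVUVUVUYUVUVUYUVVUYUUVV

Derivation:
Token 1: literal('V'). Output: "V"
Token 2: literal('U'). Output: "VU"
Token 3: backref(off=2, len=5) (overlapping!). Copied 'VUVUV' from pos 0. Output: "VUVUVUV"
Token 4: backref(off=4, len=3). Copied 'UVU' from pos 3. Output: "VUVUVUVUVU"
Token 5: literal('Y'). Output: "VUVUVUVUVUY"
Token 6: backref(off=6, len=8) (overlapping!). Copied 'UVUVUYUV' from pos 5. Output: "VUVUVUVUVUYUVUVUYUV"
Token 7: backref(off=5, len=4). Copied 'VUYU' from pos 14. Output: "VUVUVUVUVUYUVUVUYUVVUYU"
Token 8: backref(off=6, len=3). Copied 'UVV' from pos 17. Output: "VUVUVUVUVUYUVUVUYUVVUYUUVV"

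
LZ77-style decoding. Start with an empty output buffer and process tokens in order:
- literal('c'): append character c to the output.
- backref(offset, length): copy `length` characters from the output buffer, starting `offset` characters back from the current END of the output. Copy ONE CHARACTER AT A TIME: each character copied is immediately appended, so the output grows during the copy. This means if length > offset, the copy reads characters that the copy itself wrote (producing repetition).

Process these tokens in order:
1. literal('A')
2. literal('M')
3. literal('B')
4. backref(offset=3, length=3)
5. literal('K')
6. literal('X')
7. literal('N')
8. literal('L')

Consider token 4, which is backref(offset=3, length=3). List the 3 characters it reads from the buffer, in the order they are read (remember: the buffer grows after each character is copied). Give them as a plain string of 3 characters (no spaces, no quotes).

Token 1: literal('A'). Output: "A"
Token 2: literal('M'). Output: "AM"
Token 3: literal('B'). Output: "AMB"
Token 4: backref(off=3, len=3). Buffer before: "AMB" (len 3)
  byte 1: read out[0]='A', append. Buffer now: "AMBA"
  byte 2: read out[1]='M', append. Buffer now: "AMBAM"
  byte 3: read out[2]='B', append. Buffer now: "AMBAMB"

Answer: AMB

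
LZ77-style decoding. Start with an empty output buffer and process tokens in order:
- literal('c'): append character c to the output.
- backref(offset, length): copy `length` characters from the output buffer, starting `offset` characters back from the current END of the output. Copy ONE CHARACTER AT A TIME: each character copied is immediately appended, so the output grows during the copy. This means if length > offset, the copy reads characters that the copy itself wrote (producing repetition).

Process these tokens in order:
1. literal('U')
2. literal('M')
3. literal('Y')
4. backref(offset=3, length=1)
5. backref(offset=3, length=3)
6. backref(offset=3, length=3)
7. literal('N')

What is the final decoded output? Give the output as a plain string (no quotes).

Answer: UMYUMYUMYUN

Derivation:
Token 1: literal('U'). Output: "U"
Token 2: literal('M'). Output: "UM"
Token 3: literal('Y'). Output: "UMY"
Token 4: backref(off=3, len=1). Copied 'U' from pos 0. Output: "UMYU"
Token 5: backref(off=3, len=3). Copied 'MYU' from pos 1. Output: "UMYUMYU"
Token 6: backref(off=3, len=3). Copied 'MYU' from pos 4. Output: "UMYUMYUMYU"
Token 7: literal('N'). Output: "UMYUMYUMYUN"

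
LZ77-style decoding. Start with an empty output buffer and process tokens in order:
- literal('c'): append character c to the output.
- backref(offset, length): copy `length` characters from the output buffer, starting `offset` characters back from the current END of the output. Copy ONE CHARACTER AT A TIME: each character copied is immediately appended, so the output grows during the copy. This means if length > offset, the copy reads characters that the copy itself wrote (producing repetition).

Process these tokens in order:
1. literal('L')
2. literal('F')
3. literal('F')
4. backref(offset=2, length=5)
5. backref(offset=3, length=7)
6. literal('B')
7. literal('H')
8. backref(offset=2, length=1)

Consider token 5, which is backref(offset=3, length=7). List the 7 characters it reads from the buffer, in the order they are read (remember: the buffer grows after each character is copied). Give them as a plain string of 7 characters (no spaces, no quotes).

Answer: FFFFFFF

Derivation:
Token 1: literal('L'). Output: "L"
Token 2: literal('F'). Output: "LF"
Token 3: literal('F'). Output: "LFF"
Token 4: backref(off=2, len=5) (overlapping!). Copied 'FFFFF' from pos 1. Output: "LFFFFFFF"
Token 5: backref(off=3, len=7). Buffer before: "LFFFFFFF" (len 8)
  byte 1: read out[5]='F', append. Buffer now: "LFFFFFFFF"
  byte 2: read out[6]='F', append. Buffer now: "LFFFFFFFFF"
  byte 3: read out[7]='F', append. Buffer now: "LFFFFFFFFFF"
  byte 4: read out[8]='F', append. Buffer now: "LFFFFFFFFFFF"
  byte 5: read out[9]='F', append. Buffer now: "LFFFFFFFFFFFF"
  byte 6: read out[10]='F', append. Buffer now: "LFFFFFFFFFFFFF"
  byte 7: read out[11]='F', append. Buffer now: "LFFFFFFFFFFFFFF"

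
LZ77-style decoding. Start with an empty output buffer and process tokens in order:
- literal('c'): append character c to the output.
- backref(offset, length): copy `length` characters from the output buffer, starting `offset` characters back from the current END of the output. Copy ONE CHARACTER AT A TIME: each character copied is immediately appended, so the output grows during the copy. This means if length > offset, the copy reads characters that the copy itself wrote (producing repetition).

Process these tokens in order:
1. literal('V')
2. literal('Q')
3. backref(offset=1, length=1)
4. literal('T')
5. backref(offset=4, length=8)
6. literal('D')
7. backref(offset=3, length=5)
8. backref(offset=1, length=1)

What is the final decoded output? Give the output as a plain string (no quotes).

Token 1: literal('V'). Output: "V"
Token 2: literal('Q'). Output: "VQ"
Token 3: backref(off=1, len=1). Copied 'Q' from pos 1. Output: "VQQ"
Token 4: literal('T'). Output: "VQQT"
Token 5: backref(off=4, len=8) (overlapping!). Copied 'VQQTVQQT' from pos 0. Output: "VQQTVQQTVQQT"
Token 6: literal('D'). Output: "VQQTVQQTVQQTD"
Token 7: backref(off=3, len=5) (overlapping!). Copied 'QTDQT' from pos 10. Output: "VQQTVQQTVQQTDQTDQT"
Token 8: backref(off=1, len=1). Copied 'T' from pos 17. Output: "VQQTVQQTVQQTDQTDQTT"

Answer: VQQTVQQTVQQTDQTDQTT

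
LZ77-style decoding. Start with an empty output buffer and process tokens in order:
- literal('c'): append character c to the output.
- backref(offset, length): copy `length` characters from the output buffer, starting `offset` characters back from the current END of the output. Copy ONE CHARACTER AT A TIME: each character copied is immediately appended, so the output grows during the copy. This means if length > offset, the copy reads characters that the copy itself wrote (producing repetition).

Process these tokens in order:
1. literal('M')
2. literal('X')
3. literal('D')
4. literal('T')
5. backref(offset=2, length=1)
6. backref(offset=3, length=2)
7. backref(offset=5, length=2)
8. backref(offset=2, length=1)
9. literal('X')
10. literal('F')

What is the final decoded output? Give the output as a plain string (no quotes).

Answer: MXDTDDTDTDXF

Derivation:
Token 1: literal('M'). Output: "M"
Token 2: literal('X'). Output: "MX"
Token 3: literal('D'). Output: "MXD"
Token 4: literal('T'). Output: "MXDT"
Token 5: backref(off=2, len=1). Copied 'D' from pos 2. Output: "MXDTD"
Token 6: backref(off=3, len=2). Copied 'DT' from pos 2. Output: "MXDTDDT"
Token 7: backref(off=5, len=2). Copied 'DT' from pos 2. Output: "MXDTDDTDT"
Token 8: backref(off=2, len=1). Copied 'D' from pos 7. Output: "MXDTDDTDTD"
Token 9: literal('X'). Output: "MXDTDDTDTDX"
Token 10: literal('F'). Output: "MXDTDDTDTDXF"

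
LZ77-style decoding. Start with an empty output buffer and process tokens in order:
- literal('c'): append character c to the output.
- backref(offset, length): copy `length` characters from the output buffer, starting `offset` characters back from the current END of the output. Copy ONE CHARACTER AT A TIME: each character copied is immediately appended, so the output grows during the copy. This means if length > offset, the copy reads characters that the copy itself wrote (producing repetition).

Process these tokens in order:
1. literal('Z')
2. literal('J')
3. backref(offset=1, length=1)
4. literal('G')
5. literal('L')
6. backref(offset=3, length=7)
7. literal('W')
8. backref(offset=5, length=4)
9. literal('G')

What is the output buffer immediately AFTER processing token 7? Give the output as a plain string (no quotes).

Token 1: literal('Z'). Output: "Z"
Token 2: literal('J'). Output: "ZJ"
Token 3: backref(off=1, len=1). Copied 'J' from pos 1. Output: "ZJJ"
Token 4: literal('G'). Output: "ZJJG"
Token 5: literal('L'). Output: "ZJJGL"
Token 6: backref(off=3, len=7) (overlapping!). Copied 'JGLJGLJ' from pos 2. Output: "ZJJGLJGLJGLJ"
Token 7: literal('W'). Output: "ZJJGLJGLJGLJW"

Answer: ZJJGLJGLJGLJW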